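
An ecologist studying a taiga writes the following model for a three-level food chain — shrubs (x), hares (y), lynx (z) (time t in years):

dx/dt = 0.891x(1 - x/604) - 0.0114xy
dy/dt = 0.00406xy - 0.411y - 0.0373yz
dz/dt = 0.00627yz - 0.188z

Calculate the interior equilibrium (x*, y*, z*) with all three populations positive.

x* ≈ 372, y* ≈ 30, z* ≈ 29.5

From dz/dt = 0: 0.00627y* = 0.188, so y* = 30.
From dx/dt = 0: 0.891(1 - x*/604) = 0.0114·30, giving x* = 604·(1 - 0.384) = 372.
From dy/dt = 0: 0.00406·372 - 0.411 = 0.0373z*, so z* = 1.1/0.0373 = 29.5.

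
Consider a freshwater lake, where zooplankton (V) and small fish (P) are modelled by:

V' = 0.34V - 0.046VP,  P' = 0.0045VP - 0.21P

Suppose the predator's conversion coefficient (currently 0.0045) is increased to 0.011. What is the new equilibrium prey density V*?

V* ≈ 19.1

At the interior fixed point, setting dP/dt = 0 with P > 0 fixes V* = (predator death rate)/(VP coefficient) — independent of the other coefficients.
With the change, V* = 0.21/0.011 = 19.1; it falls from 46.7.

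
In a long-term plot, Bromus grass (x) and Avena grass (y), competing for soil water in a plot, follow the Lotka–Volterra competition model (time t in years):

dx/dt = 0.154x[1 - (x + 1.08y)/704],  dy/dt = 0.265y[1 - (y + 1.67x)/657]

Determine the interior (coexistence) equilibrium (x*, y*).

Setting both brackets to zero gives the nullclines x + 1.08y = 704 and 1.67x + y = 657.
Substituting y = 657 - 1.67x into the first: x(1 - 1.08·1.67) = 704 - 1.08·657.
So x* = -5.56/-0.804 = 6.92, and then y* = 657 - 1.67·6.92 = 645.

x* ≈ 6.92, y* ≈ 645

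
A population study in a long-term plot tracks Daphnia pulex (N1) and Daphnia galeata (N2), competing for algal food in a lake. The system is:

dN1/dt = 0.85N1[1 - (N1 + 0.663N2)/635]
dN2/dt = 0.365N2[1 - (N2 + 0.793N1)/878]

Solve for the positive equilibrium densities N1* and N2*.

Setting both brackets to zero gives the nullclines N1 + 0.663N2 = 635 and 0.793N1 + N2 = 878.
Substituting N2 = 878 - 0.793N1 into the first: N1(1 - 0.663·0.793) = 635 - 0.663·878.
So N1* = 52.9/0.474 = 112, and then N2* = 878 - 0.793·112 = 790.

N1* ≈ 112, N2* ≈ 790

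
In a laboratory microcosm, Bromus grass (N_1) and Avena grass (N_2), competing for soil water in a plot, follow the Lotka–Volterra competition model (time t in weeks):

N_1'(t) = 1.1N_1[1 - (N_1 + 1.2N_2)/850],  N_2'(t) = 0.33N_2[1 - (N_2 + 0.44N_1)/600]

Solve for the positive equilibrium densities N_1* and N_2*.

Setting both brackets to zero gives the nullclines N_1 + 1.2N_2 = 850 and 0.44N_1 + N_2 = 600.
Substituting N_2 = 600 - 0.44N_1 into the first: N_1(1 - 1.2·0.44) = 850 - 1.2·600.
So N_1* = 130/0.472 = 275, and then N_2* = 600 - 0.44·275 = 479.

N_1* ≈ 275, N_2* ≈ 479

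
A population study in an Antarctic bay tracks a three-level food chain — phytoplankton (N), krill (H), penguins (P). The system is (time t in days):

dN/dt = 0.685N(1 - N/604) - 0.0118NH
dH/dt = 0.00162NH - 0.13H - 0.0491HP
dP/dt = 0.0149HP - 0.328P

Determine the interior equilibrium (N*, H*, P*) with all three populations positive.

From dP/dt = 0: 0.0149H* = 0.328, so H* = 22.
From dN/dt = 0: 0.685(1 - N*/604) = 0.0118·22, giving N* = 604·(1 - 0.379) = 375.
From dH/dt = 0: 0.00162·375 - 0.13 = 0.0491P*, so P* = 0.477/0.0491 = 9.72.

N* ≈ 375, H* ≈ 22, P* ≈ 9.72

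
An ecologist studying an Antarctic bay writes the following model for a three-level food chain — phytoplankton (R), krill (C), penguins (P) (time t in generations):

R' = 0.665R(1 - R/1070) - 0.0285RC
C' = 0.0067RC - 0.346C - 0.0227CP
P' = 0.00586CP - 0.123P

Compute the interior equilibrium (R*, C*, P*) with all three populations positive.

R* ≈ 107, C* ≈ 21, P* ≈ 16.5

From dP/dt = 0: 0.00586C* = 0.123, so C* = 21.
From dR/dt = 0: 0.665(1 - R*/1070) = 0.0285·21, giving R* = 1070·(1 - 0.9) = 107.
From dC/dt = 0: 0.0067·107 - 0.346 = 0.0227P*, so P* = 0.374/0.0227 = 16.5.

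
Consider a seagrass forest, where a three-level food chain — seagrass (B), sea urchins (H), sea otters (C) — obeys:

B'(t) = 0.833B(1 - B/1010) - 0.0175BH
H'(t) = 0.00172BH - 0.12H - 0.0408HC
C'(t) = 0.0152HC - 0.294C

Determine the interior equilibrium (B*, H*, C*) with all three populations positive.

From dC/dt = 0: 0.0152H* = 0.294, so H* = 19.3.
From dB/dt = 0: 0.833(1 - B*/1010) = 0.0175·19.3, giving B* = 1010·(1 - 0.406) = 600.
From dH/dt = 0: 0.00172·600 - 0.12 = 0.0408C*, so C* = 0.911/0.0408 = 22.3.

B* ≈ 600, H* ≈ 19.3, C* ≈ 22.3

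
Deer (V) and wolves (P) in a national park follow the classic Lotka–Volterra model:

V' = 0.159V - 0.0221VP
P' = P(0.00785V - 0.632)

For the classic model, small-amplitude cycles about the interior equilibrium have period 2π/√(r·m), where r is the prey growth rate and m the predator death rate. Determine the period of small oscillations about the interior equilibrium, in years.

T ≈ 19.8 years

Here r = 0.159 and m = 0.632, so r·m = 0.1.
ω = √0.1 = 0.317 per year, hence T = 2π/ω ≈ 19.8 years.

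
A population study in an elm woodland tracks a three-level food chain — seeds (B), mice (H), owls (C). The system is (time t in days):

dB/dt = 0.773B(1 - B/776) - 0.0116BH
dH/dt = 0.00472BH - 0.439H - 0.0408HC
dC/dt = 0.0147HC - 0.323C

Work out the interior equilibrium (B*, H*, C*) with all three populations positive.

From dC/dt = 0: 0.0147H* = 0.323, so H* = 22.
From dB/dt = 0: 0.773(1 - B*/776) = 0.0116·22, giving B* = 776·(1 - 0.33) = 520.
From dH/dt = 0: 0.00472·520 - 0.439 = 0.0408C*, so C* = 2.02/0.0408 = 49.4.

B* ≈ 520, H* ≈ 22, C* ≈ 49.4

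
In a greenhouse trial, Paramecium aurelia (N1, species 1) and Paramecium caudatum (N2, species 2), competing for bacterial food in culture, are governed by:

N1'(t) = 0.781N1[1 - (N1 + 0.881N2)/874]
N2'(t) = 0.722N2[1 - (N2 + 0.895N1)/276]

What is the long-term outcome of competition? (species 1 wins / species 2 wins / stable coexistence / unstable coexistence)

Compare the nullcline intercepts: K1/α12 = 874/0.881 = 992 > K2 = 276; K2/α21 = 276/0.895 = 308 < K1 = 874.
Since the inequalities point opposite ways, species 1 can invade but species 2 cannot.

species 1 excludes species 2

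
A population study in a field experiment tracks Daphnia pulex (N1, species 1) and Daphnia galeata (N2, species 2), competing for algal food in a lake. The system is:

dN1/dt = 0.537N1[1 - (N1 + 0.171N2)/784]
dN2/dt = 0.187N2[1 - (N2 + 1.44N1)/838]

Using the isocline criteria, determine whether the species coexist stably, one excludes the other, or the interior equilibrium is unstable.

species 1 excludes species 2

Compare the nullcline intercepts: K1/α12 = 784/0.171 = 4580 > K2 = 838; K2/α21 = 838/1.44 = 582 < K1 = 784.
Since the inequalities point opposite ways, species 1 can invade but species 2 cannot.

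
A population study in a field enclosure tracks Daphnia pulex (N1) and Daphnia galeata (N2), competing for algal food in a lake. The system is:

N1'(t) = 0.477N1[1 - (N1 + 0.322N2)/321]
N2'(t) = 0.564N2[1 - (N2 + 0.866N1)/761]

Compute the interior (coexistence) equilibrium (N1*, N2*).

Setting both brackets to zero gives the nullclines N1 + 0.322N2 = 321 and 0.866N1 + N2 = 761.
Substituting N2 = 761 - 0.866N1 into the first: N1(1 - 0.322·0.866) = 321 - 0.322·761.
So N1* = 76/0.721 = 105, and then N2* = 761 - 0.866·105 = 670.

N1* ≈ 105, N2* ≈ 670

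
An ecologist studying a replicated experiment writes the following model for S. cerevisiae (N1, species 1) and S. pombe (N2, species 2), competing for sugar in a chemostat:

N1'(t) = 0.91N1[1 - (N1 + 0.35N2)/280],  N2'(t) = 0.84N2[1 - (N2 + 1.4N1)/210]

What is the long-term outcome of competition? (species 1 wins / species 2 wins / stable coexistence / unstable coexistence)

species 1 excludes species 2

Compare the nullcline intercepts: K1/α12 = 280/0.35 = 800 > K2 = 210; K2/α21 = 210/1.4 = 150 < K1 = 280.
Since the inequalities point opposite ways, species 1 can invade but species 2 cannot.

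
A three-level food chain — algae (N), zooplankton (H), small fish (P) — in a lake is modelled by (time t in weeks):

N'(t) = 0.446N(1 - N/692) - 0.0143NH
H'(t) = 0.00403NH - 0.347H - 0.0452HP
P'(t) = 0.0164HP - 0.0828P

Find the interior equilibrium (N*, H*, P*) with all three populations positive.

N* ≈ 580, H* ≈ 5.05, P* ≈ 44

From dP/dt = 0: 0.0164H* = 0.0828, so H* = 5.05.
From dN/dt = 0: 0.446(1 - N*/692) = 0.0143·5.05, giving N* = 692·(1 - 0.162) = 580.
From dH/dt = 0: 0.00403·580 - 0.347 = 0.0452P*, so P* = 1.99/0.0452 = 44.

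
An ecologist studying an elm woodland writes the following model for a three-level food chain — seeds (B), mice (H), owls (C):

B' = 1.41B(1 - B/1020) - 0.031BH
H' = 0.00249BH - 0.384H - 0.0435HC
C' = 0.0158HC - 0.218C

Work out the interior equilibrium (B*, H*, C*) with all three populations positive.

B* ≈ 711, H* ≈ 13.8, C* ≈ 31.8

From dC/dt = 0: 0.0158H* = 0.218, so H* = 13.8.
From dB/dt = 0: 1.41(1 - B*/1020) = 0.031·13.8, giving B* = 1020·(1 - 0.303) = 711.
From dH/dt = 0: 0.00249·711 - 0.384 = 0.0435C*, so C* = 1.39/0.0435 = 31.8.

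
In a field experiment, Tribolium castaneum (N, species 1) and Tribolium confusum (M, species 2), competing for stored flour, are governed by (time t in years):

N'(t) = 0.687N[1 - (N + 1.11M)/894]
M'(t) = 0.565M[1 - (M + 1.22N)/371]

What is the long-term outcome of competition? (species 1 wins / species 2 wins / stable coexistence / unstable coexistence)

species 1 excludes species 2

Compare the nullcline intercepts: K1/α12 = 894/1.11 = 805 > K2 = 371; K2/α21 = 371/1.22 = 304 < K1 = 894.
Since the inequalities point opposite ways, species 1 can invade but species 2 cannot.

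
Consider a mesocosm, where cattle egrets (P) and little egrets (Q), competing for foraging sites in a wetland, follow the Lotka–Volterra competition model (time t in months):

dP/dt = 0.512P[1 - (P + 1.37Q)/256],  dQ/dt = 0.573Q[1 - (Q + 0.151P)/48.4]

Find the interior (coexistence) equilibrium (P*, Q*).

Setting both brackets to zero gives the nullclines P + 1.37Q = 256 and 0.151P + Q = 48.4.
Substituting Q = 48.4 - 0.151P into the first: P(1 - 1.37·0.151) = 256 - 1.37·48.4.
So P* = 190/0.793 = 239, and then Q* = 48.4 - 0.151·239 = 12.3.

P* ≈ 239, Q* ≈ 12.3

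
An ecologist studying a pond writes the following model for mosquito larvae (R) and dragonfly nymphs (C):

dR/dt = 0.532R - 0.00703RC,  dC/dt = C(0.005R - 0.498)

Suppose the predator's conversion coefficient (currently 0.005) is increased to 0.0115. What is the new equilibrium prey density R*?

R* ≈ 43.3

At the interior fixed point, setting dC/dt = 0 with C > 0 fixes R* = (predator death rate)/(RC coefficient) — independent of the other coefficients.
With the change, R* = 0.498/0.0115 = 43.3; it falls from 99.6.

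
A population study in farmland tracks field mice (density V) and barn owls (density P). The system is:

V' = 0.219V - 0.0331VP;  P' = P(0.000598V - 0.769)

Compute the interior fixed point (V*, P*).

V* ≈ 1290, P* ≈ 6.62

Set dP/dt = 0 with P > 0: 0.000598V - 0.769 = 0, so V* = 0.769/0.000598 = 1290.
Set dV/dt = 0 with V > 0: 0.219 - 0.0331P = 0, so P* = 0.219/0.0331 = 6.62.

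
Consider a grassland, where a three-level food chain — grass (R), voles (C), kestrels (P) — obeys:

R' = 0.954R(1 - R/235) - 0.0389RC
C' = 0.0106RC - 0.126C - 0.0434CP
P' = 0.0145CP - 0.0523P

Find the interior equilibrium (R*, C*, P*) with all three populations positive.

From dP/dt = 0: 0.0145C* = 0.0523, so C* = 3.61.
From dR/dt = 0: 0.954(1 - R*/235) = 0.0389·3.61, giving R* = 235·(1 - 0.147) = 200.
From dC/dt = 0: 0.0106·200 - 0.126 = 0.0434P*, so P* = 2/0.0434 = 46.1.

R* ≈ 200, C* ≈ 3.61, P* ≈ 46.1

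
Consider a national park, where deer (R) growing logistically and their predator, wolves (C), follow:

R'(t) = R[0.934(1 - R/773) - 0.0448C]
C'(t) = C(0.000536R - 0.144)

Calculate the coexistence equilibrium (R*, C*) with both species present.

From dC/dt = 0 with C > 0: 0.000536R* = 0.144, so R* = 269.
Substitute into dR/dt = 0: 0.934(1 - 269/773) = 0.0448C*.
The bracket is 0.652, giving C* = 0.609/0.0448 = 13.6.

R* ≈ 269, C* ≈ 13.6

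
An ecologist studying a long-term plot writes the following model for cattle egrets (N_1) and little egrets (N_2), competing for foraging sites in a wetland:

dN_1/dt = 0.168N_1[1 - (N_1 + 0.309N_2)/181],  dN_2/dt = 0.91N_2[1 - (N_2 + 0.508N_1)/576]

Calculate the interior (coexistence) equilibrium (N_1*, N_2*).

Setting both brackets to zero gives the nullclines N_1 + 0.309N_2 = 181 and 0.508N_1 + N_2 = 576.
Substituting N_2 = 576 - 0.508N_1 into the first: N_1(1 - 0.309·0.508) = 181 - 0.309·576.
So N_1* = 3.02/0.843 = 3.58, and then N_2* = 576 - 0.508·3.58 = 574.

N_1* ≈ 3.58, N_2* ≈ 574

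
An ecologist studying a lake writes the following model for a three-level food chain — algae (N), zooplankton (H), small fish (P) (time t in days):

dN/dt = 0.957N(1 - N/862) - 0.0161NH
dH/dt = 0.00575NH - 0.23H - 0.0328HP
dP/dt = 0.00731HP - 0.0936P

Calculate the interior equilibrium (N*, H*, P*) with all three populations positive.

N* ≈ 676, H* ≈ 12.8, P* ≈ 112

From dP/dt = 0: 0.00731H* = 0.0936, so H* = 12.8.
From dN/dt = 0: 0.957(1 - N*/862) = 0.0161·12.8, giving N* = 862·(1 - 0.215) = 676.
From dH/dt = 0: 0.00575·676 - 0.23 = 0.0328P*, so P* = 3.66/0.0328 = 112.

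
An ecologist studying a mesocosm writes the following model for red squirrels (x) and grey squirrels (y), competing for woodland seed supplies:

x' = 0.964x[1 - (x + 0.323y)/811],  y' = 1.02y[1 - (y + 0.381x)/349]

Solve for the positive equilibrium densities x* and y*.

Setting both brackets to zero gives the nullclines x + 0.323y = 811 and 0.381x + y = 349.
Substituting y = 349 - 0.381x into the first: x(1 - 0.323·0.381) = 811 - 0.323·349.
So x* = 698/0.877 = 796, and then y* = 349 - 0.381·796 = 45.6.

x* ≈ 796, y* ≈ 45.6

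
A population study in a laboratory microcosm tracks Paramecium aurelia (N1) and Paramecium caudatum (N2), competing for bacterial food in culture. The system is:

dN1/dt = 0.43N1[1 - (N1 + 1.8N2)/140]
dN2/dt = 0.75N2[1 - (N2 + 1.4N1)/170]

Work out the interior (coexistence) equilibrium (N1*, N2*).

N1* ≈ 109, N2* ≈ 17.1

Setting both brackets to zero gives the nullclines N1 + 1.8N2 = 140 and 1.4N1 + N2 = 170.
Substituting N2 = 170 - 1.4N1 into the first: N1(1 - 1.8·1.4) = 140 - 1.8·170.
So N1* = -166/-1.52 = 109, and then N2* = 170 - 1.4·109 = 17.1.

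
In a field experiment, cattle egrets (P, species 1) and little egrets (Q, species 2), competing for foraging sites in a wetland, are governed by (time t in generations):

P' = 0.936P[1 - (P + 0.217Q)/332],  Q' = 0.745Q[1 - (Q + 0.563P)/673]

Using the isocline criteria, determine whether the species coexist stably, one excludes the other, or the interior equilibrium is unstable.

Compare the nullcline intercepts: K1/α12 = 332/0.217 = 1530 > K2 = 673; K2/α21 = 673/0.563 = 1200 > K1 = 332.
Since both inequalities hold, each species can invade when rare, so the interior equilibrium is stable.

stable coexistence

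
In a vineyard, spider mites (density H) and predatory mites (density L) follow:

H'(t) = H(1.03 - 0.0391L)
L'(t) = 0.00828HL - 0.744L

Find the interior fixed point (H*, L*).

H* ≈ 89.9, L* ≈ 26.3

Set dL/dt = 0 with L > 0: 0.00828H - 0.744 = 0, so H* = 0.744/0.00828 = 89.9.
Set dH/dt = 0 with H > 0: 1.03 - 0.0391L = 0, so L* = 1.03/0.0391 = 26.3.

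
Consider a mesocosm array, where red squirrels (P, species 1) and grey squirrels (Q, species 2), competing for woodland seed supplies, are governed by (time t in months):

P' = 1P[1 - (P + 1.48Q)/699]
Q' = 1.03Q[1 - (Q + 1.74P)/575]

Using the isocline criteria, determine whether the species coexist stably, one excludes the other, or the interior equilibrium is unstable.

unstable coexistence (outcome depends on initial conditions)

Compare the nullcline intercepts: K1/α12 = 699/1.48 = 472 < K2 = 575; K2/α21 = 575/1.74 = 330 < K1 = 699.
Since both are reversed, neither can invade when rare; the interior point is a saddle.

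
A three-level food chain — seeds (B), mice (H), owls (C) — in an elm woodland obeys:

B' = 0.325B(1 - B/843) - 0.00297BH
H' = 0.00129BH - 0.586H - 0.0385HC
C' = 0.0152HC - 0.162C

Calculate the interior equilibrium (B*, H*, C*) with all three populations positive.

B* ≈ 761, H* ≈ 10.7, C* ≈ 10.3

From dC/dt = 0: 0.0152H* = 0.162, so H* = 10.7.
From dB/dt = 0: 0.325(1 - B*/843) = 0.00297·10.7, giving B* = 843·(1 - 0.0974) = 761.
From dH/dt = 0: 0.00129·761 - 0.586 = 0.0385C*, so C* = 0.396/0.0385 = 10.3.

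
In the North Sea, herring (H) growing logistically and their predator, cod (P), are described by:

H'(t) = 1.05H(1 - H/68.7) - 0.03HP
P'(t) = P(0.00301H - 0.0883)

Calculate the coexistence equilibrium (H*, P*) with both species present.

H* ≈ 29.3, P* ≈ 20.1

From dP/dt = 0 with P > 0: 0.00301H* = 0.0883, so H* = 29.3.
Substitute into dH/dt = 0: 1.05(1 - 29.3/68.7) = 0.03P*.
The bracket is 0.573, giving P* = 0.602/0.03 = 20.1.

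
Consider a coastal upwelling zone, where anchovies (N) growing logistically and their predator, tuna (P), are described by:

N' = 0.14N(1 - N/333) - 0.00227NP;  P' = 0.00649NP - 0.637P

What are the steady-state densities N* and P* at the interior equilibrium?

From dP/dt = 0 with P > 0: 0.00649N* = 0.637, so N* = 98.2.
Substitute into dN/dt = 0: 0.14(1 - 98.2/333) = 0.00227P*.
The bracket is 0.705, giving P* = 0.0987/0.00227 = 43.5.

N* ≈ 98.2, P* ≈ 43.5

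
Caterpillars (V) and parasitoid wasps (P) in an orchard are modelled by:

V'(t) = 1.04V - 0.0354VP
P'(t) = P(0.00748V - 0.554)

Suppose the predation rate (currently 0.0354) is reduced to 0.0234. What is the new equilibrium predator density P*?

At the interior fixed point, setting dV/dt = 0 with V > 0 fixes P* = (prey growth rate)/(VP coefficient) — independent of the other coefficients.
With the change, P* = 1.04/0.0234 = 44.4; it rises from 29.4.

P* ≈ 44.4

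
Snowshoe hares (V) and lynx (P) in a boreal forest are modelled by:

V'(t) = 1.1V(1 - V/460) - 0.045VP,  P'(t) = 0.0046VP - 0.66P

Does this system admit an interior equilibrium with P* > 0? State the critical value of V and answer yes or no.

The predator equation gives dP/dt > 0 only when V > 0.66/0.0046 = 143.
Without the predator, V → K = 460. Since 460 > 143, the predator can invade and persist.

Threshold V = 143; K > 143, so yes, the predator persists.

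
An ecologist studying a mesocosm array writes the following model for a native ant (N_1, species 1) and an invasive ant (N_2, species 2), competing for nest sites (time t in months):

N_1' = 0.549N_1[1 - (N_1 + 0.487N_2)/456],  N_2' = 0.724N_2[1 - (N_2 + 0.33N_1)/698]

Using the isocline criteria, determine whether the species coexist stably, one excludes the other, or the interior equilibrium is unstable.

stable coexistence

Compare the nullcline intercepts: K1/α12 = 456/0.487 = 936 > K2 = 698; K2/α21 = 698/0.33 = 2120 > K1 = 456.
Since both inequalities hold, each species can invade when rare, so the interior equilibrium is stable.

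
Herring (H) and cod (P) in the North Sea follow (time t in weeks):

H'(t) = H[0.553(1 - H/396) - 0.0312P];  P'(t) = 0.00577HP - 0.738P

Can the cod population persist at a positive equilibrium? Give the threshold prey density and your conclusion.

The predator equation gives dP/dt > 0 only when H > 0.738/0.00577 = 128.
Without the predator, H → K = 396. Since 396 > 128, the predator can invade and persist.

Threshold H = 128; K > 128, so yes, the predator persists.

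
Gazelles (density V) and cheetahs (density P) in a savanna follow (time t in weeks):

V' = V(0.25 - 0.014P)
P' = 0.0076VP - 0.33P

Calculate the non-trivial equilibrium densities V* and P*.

V* ≈ 43.4, P* ≈ 17.9

Set dP/dt = 0 with P > 0: 0.0076V - 0.33 = 0, so V* = 0.33/0.0076 = 43.4.
Set dV/dt = 0 with V > 0: 0.25 - 0.014P = 0, so P* = 0.25/0.014 = 17.9.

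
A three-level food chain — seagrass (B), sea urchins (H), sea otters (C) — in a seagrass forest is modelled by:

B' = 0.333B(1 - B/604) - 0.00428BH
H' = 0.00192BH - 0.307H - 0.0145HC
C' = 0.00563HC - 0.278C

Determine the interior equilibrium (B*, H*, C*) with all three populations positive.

From dC/dt = 0: 0.00563H* = 0.278, so H* = 49.4.
From dB/dt = 0: 0.333(1 - B*/604) = 0.00428·49.4, giving B* = 604·(1 - 0.635) = 221.
From dH/dt = 0: 0.00192·221 - 0.307 = 0.0145C*, so C* = 0.117/0.0145 = 8.05.

B* ≈ 221, H* ≈ 49.4, C* ≈ 8.05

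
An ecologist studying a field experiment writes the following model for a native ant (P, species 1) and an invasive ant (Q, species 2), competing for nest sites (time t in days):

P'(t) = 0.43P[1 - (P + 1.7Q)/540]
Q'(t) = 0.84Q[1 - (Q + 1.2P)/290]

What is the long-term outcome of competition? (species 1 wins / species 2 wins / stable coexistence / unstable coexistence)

Compare the nullcline intercepts: K1/α12 = 540/1.7 = 318 > K2 = 290; K2/α21 = 290/1.2 = 242 < K1 = 540.
Since the inequalities point opposite ways, species 1 can invade but species 2 cannot.

species 1 excludes species 2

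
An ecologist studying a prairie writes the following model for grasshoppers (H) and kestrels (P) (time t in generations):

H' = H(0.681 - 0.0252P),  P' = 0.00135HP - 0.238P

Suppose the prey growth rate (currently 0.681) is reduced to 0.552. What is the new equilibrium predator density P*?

At the interior fixed point, setting dH/dt = 0 with H > 0 fixes P* = (prey growth rate)/(HP coefficient) — independent of the other coefficients.
With the change, P* = 0.552/0.0252 = 21.9; it falls from 27.

P* ≈ 21.9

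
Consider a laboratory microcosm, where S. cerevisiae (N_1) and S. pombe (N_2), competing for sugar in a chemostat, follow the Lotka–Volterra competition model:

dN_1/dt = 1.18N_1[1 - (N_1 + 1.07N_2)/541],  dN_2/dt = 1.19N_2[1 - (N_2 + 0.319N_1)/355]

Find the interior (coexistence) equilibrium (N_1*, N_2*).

Setting both brackets to zero gives the nullclines N_1 + 1.07N_2 = 541 and 0.319N_1 + N_2 = 355.
Substituting N_2 = 355 - 0.319N_1 into the first: N_1(1 - 1.07·0.319) = 541 - 1.07·355.
So N_1* = 161/0.659 = 245, and then N_2* = 355 - 0.319·245 = 277.

N_1* ≈ 245, N_2* ≈ 277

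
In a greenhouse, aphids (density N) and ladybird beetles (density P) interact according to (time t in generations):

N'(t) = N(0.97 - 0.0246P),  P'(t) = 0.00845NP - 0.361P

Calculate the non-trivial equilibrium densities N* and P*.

N* ≈ 42.7, P* ≈ 39.4

Set dP/dt = 0 with P > 0: 0.00845N - 0.361 = 0, so N* = 0.361/0.00845 = 42.7.
Set dN/dt = 0 with N > 0: 0.97 - 0.0246P = 0, so P* = 0.97/0.0246 = 39.4.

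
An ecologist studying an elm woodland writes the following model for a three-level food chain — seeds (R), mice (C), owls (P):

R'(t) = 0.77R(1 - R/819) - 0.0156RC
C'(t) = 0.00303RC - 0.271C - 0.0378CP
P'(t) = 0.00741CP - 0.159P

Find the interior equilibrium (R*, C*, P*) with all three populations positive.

R* ≈ 463, C* ≈ 21.5, P* ≈ 29.9

From dP/dt = 0: 0.00741C* = 0.159, so C* = 21.5.
From dR/dt = 0: 0.77(1 - R*/819) = 0.0156·21.5, giving R* = 819·(1 - 0.435) = 463.
From dC/dt = 0: 0.00303·463 - 0.271 = 0.0378P*, so P* = 1.13/0.0378 = 29.9.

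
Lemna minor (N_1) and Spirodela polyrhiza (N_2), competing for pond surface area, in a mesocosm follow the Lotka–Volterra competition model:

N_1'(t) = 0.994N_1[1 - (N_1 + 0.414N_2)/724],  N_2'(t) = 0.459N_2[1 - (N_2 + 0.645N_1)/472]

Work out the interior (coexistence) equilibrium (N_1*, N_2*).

N_1* ≈ 721, N_2* ≈ 6.85

Setting both brackets to zero gives the nullclines N_1 + 0.414N_2 = 724 and 0.645N_1 + N_2 = 472.
Substituting N_2 = 472 - 0.645N_1 into the first: N_1(1 - 0.414·0.645) = 724 - 0.414·472.
So N_1* = 529/0.733 = 721, and then N_2* = 472 - 0.645·721 = 6.85.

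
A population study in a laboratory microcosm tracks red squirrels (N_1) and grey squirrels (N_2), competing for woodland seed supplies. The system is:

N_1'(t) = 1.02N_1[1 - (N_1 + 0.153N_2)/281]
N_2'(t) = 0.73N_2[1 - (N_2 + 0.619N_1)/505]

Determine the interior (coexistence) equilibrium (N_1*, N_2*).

Setting both brackets to zero gives the nullclines N_1 + 0.153N_2 = 281 and 0.619N_1 + N_2 = 505.
Substituting N_2 = 505 - 0.619N_1 into the first: N_1(1 - 0.153·0.619) = 281 - 0.153·505.
So N_1* = 204/0.905 = 225, and then N_2* = 505 - 0.619·225 = 366.

N_1* ≈ 225, N_2* ≈ 366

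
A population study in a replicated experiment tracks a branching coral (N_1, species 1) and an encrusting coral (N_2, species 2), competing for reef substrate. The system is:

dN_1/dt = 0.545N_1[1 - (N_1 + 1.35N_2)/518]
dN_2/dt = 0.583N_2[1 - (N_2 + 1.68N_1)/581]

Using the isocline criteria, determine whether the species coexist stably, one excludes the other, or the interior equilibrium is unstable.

unstable coexistence (outcome depends on initial conditions)

Compare the nullcline intercepts: K1/α12 = 518/1.35 = 384 < K2 = 581; K2/α21 = 581/1.68 = 346 < K1 = 518.
Since both are reversed, neither can invade when rare; the interior point is a saddle.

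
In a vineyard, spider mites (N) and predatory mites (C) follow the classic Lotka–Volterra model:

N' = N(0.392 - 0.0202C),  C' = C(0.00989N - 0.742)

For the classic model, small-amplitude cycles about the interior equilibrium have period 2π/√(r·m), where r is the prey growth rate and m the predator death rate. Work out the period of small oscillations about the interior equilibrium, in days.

T ≈ 11.7 days

Here r = 0.392 and m = 0.742, so r·m = 0.291.
ω = √0.291 = 0.539 per day, hence T = 2π/ω ≈ 11.7 days.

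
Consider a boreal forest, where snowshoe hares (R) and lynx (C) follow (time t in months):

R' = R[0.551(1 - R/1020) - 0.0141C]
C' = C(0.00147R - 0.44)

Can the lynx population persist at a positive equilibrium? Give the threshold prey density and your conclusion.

Threshold R = 299; K > 299, so yes, the predator persists.

The predator equation gives dC/dt > 0 only when R > 0.44/0.00147 = 299.
Without the predator, R → K = 1020. Since 1020 > 299, the predator can invade and persist.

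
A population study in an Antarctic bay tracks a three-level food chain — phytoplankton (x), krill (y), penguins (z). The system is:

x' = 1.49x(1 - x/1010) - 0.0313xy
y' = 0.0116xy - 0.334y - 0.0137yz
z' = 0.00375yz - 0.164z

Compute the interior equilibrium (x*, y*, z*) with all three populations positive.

x* ≈ 82.1, y* ≈ 43.7, z* ≈ 45.2

From dz/dt = 0: 0.00375y* = 0.164, so y* = 43.7.
From dx/dt = 0: 1.49(1 - x*/1010) = 0.0313·43.7, giving x* = 1010·(1 - 0.919) = 82.1.
From dy/dt = 0: 0.0116·82.1 - 0.334 = 0.0137z*, so z* = 0.619/0.0137 = 45.2.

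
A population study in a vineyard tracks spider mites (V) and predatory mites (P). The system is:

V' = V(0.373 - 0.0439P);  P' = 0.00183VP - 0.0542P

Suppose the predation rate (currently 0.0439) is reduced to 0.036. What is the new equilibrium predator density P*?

At the interior fixed point, setting dV/dt = 0 with V > 0 fixes P* = (prey growth rate)/(VP coefficient) — independent of the other coefficients.
With the change, P* = 0.373/0.036 = 10.4; it rises from 8.5.

P* ≈ 10.4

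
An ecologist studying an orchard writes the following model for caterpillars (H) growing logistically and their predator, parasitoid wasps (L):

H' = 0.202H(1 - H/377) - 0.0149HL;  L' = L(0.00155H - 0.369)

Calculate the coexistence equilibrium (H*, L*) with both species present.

From dL/dt = 0 with L > 0: 0.00155H* = 0.369, so H* = 238.
Substitute into dH/dt = 0: 0.202(1 - 238/377) = 0.0149L*.
The bracket is 0.369, giving L* = 0.0744/0.0149 = 5.

H* ≈ 238, L* ≈ 5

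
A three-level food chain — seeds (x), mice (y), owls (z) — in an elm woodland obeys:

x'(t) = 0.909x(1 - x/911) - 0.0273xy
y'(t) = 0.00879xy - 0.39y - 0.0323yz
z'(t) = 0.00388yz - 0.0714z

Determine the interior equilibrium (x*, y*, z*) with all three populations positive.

From dz/dt = 0: 0.00388y* = 0.0714, so y* = 18.4.
From dx/dt = 0: 0.909(1 - x*/911) = 0.0273·18.4, giving x* = 911·(1 - 0.553) = 408.
From dy/dt = 0: 0.00879·408 - 0.39 = 0.0323z*, so z* = 3.19/0.0323 = 98.8.

x* ≈ 408, y* ≈ 18.4, z* ≈ 98.8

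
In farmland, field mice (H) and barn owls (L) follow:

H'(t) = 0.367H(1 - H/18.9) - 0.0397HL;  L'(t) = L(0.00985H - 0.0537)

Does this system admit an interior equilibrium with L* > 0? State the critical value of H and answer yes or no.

Threshold H = 5.45; K > 5.45, so yes, the predator persists.

The predator equation gives dL/dt > 0 only when H > 0.0537/0.00985 = 5.45.
Without the predator, H → K = 18.9. Since 18.9 > 5.45, the predator can invade and persist.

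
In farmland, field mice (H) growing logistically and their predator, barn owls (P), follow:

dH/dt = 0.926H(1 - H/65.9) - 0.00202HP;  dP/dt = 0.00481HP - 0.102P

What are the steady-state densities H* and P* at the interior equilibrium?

From dP/dt = 0 with P > 0: 0.00481H* = 0.102, so H* = 21.2.
Substitute into dH/dt = 0: 0.926(1 - 21.2/65.9) = 0.00202P*.
The bracket is 0.678, giving P* = 0.628/0.00202 = 311.

H* ≈ 21.2, P* ≈ 311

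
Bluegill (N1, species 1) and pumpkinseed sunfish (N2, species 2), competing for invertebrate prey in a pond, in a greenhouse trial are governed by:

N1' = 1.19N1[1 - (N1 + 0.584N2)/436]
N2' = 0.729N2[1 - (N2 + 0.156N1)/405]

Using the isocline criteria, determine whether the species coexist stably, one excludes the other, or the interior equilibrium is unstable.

Compare the nullcline intercepts: K1/α12 = 436/0.584 = 747 > K2 = 405; K2/α21 = 405/0.156 = 2600 > K1 = 436.
Since both inequalities hold, each species can invade when rare, so the interior equilibrium is stable.

stable coexistence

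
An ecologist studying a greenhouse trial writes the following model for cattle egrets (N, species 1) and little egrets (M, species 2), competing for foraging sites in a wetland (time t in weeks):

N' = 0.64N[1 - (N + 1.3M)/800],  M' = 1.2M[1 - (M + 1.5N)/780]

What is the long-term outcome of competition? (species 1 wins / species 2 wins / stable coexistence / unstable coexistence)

unstable coexistence (outcome depends on initial conditions)

Compare the nullcline intercepts: K1/α12 = 800/1.3 = 615 < K2 = 780; K2/α21 = 780/1.5 = 520 < K1 = 800.
Since both are reversed, neither can invade when rare; the interior point is a saddle.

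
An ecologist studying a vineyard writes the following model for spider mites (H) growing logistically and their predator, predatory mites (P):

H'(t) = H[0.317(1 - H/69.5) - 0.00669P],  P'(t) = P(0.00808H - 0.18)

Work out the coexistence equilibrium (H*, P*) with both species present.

From dP/dt = 0 with P > 0: 0.00808H* = 0.18, so H* = 22.3.
Substitute into dH/dt = 0: 0.317(1 - 22.3/69.5) = 0.00669P*.
The bracket is 0.679, giving P* = 0.215/0.00669 = 32.2.

H* ≈ 22.3, P* ≈ 32.2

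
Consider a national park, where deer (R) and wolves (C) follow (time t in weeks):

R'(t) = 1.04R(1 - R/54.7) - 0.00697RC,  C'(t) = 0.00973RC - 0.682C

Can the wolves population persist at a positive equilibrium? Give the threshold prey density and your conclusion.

The predator equation gives dC/dt > 0 only when R > 0.682/0.00973 = 70.1.
Without the predator, R → K = 54.7. Since 54.7 < 70.1, the predator cannot invade.

Threshold R = 70.1; K < 70.1, so no, the predator goes extinct.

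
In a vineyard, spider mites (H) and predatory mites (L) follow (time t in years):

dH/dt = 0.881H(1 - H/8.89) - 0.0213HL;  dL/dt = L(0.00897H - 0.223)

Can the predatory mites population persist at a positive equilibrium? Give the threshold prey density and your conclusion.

The predator equation gives dL/dt > 0 only when H > 0.223/0.00897 = 24.9.
Without the predator, H → K = 8.89. Since 8.89 < 24.9, the predator cannot invade.

Threshold H = 24.9; K < 24.9, so no, the predator goes extinct.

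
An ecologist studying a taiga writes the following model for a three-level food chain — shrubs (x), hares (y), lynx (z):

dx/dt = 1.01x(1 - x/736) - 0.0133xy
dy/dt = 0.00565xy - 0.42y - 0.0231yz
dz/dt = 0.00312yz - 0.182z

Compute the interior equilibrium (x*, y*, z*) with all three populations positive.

x* ≈ 171, y* ≈ 58.3, z* ≈ 23.6

From dz/dt = 0: 0.00312y* = 0.182, so y* = 58.3.
From dx/dt = 0: 1.01(1 - x*/736) = 0.0133·58.3, giving x* = 736·(1 - 0.768) = 171.
From dy/dt = 0: 0.00565·171 - 0.42 = 0.0231z*, so z* = 0.544/0.0231 = 23.6.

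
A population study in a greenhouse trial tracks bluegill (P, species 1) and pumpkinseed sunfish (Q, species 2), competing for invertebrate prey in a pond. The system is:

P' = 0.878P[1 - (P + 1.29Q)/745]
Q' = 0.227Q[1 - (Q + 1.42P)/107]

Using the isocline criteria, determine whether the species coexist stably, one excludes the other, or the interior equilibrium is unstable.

species 1 excludes species 2

Compare the nullcline intercepts: K1/α12 = 745/1.29 = 578 > K2 = 107; K2/α21 = 107/1.42 = 75.4 < K1 = 745.
Since the inequalities point opposite ways, species 1 can invade but species 2 cannot.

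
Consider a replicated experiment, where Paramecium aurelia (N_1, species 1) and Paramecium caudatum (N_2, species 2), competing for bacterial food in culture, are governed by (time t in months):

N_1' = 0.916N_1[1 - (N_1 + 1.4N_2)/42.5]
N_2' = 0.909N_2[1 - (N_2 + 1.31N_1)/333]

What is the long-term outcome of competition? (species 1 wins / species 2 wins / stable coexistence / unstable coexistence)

Compare the nullcline intercepts: K1/α12 = 42.5/1.4 = 30.4 < K2 = 333; K2/α21 = 333/1.31 = 254 > K1 = 42.5.
Since the inequalities point opposite ways, species 2 can invade but species 1 cannot.

species 2 excludes species 1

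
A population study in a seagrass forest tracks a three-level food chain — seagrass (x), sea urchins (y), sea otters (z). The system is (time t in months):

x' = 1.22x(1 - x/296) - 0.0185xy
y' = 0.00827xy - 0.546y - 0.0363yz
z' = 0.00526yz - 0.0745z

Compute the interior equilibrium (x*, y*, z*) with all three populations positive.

x* ≈ 232, y* ≈ 14.2, z* ≈ 37.9

From dz/dt = 0: 0.00526y* = 0.0745, so y* = 14.2.
From dx/dt = 0: 1.22(1 - x*/296) = 0.0185·14.2, giving x* = 296·(1 - 0.215) = 232.
From dy/dt = 0: 0.00827·232 - 0.546 = 0.0363z*, so z* = 1.38/0.0363 = 37.9.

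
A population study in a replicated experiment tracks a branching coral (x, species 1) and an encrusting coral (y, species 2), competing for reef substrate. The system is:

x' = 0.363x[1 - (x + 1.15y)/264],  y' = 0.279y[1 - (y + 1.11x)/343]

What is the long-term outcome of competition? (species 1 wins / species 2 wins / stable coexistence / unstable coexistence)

species 2 excludes species 1

Compare the nullcline intercepts: K1/α12 = 264/1.15 = 230 < K2 = 343; K2/α21 = 343/1.11 = 309 > K1 = 264.
Since the inequalities point opposite ways, species 2 can invade but species 1 cannot.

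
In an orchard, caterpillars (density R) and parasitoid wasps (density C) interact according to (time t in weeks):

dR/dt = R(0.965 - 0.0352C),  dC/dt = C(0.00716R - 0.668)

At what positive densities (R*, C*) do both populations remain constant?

R* ≈ 93.3, C* ≈ 27.4

Set dC/dt = 0 with C > 0: 0.00716R - 0.668 = 0, so R* = 0.668/0.00716 = 93.3.
Set dR/dt = 0 with R > 0: 0.965 - 0.0352C = 0, so C* = 0.965/0.0352 = 27.4.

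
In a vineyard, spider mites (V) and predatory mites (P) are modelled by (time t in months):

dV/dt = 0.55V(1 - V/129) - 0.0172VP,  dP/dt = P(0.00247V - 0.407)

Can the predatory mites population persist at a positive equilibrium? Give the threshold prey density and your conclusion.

Threshold V = 165; K < 165, so no, the predator goes extinct.

The predator equation gives dP/dt > 0 only when V > 0.407/0.00247 = 165.
Without the predator, V → K = 129. Since 129 < 165, the predator cannot invade.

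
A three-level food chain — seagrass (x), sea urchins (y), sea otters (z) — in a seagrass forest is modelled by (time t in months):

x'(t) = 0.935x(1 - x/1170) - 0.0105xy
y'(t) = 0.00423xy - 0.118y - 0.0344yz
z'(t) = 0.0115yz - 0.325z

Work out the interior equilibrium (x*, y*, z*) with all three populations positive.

x* ≈ 799, y* ≈ 28.3, z* ≈ 94.8

From dz/dt = 0: 0.0115y* = 0.325, so y* = 28.3.
From dx/dt = 0: 0.935(1 - x*/1170) = 0.0105·28.3, giving x* = 1170·(1 - 0.317) = 799.
From dy/dt = 0: 0.00423·799 - 0.118 = 0.0344z*, so z* = 3.26/0.0344 = 94.8.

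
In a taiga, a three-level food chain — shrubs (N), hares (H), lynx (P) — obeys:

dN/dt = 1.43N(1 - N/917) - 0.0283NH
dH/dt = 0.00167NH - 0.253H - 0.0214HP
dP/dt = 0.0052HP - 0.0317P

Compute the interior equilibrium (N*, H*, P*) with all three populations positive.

N* ≈ 806, H* ≈ 6.1, P* ≈ 51.1

From dP/dt = 0: 0.0052H* = 0.0317, so H* = 6.1.
From dN/dt = 0: 1.43(1 - N*/917) = 0.0283·6.1, giving N* = 917·(1 - 0.121) = 806.
From dH/dt = 0: 0.00167·806 - 0.253 = 0.0214P*, so P* = 1.09/0.0214 = 51.1.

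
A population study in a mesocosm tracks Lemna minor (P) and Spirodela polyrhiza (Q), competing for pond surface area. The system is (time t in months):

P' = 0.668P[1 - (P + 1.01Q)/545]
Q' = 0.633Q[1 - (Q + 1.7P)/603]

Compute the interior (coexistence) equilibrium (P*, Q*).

Setting both brackets to zero gives the nullclines P + 1.01Q = 545 and 1.7P + Q = 603.
Substituting Q = 603 - 1.7P into the first: P(1 - 1.01·1.7) = 545 - 1.01·603.
So P* = -64/-0.717 = 89.3, and then Q* = 603 - 1.7·89.3 = 451.

P* ≈ 89.3, Q* ≈ 451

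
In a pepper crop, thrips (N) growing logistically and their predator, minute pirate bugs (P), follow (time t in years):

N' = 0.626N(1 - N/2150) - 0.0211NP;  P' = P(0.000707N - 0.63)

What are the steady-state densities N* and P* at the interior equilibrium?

From dP/dt = 0 with P > 0: 0.000707N* = 0.63, so N* = 891.
Substitute into dN/dt = 0: 0.626(1 - 891/2150) = 0.0211P*.
The bracket is 0.586, giving P* = 0.367/0.0211 = 17.4.

N* ≈ 891, P* ≈ 17.4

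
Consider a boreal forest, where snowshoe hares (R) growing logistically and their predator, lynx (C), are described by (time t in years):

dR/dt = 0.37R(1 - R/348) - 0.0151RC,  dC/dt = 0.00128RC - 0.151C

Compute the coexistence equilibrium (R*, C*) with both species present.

From dC/dt = 0 with C > 0: 0.00128R* = 0.151, so R* = 118.
Substitute into dR/dt = 0: 0.37(1 - 118/348) = 0.0151C*.
The bracket is 0.661, giving C* = 0.245/0.0151 = 16.2.

R* ≈ 118, C* ≈ 16.2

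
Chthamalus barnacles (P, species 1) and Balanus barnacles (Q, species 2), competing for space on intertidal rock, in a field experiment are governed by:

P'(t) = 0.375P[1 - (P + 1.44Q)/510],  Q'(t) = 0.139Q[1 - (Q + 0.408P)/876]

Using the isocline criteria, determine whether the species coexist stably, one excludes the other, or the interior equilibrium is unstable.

Compare the nullcline intercepts: K1/α12 = 510/1.44 = 354 < K2 = 876; K2/α21 = 876/0.408 = 2150 > K1 = 510.
Since the inequalities point opposite ways, species 2 can invade but species 1 cannot.

species 2 excludes species 1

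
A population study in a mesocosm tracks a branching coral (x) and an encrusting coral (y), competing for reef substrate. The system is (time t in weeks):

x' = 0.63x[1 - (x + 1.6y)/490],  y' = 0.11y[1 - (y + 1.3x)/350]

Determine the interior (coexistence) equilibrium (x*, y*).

x* ≈ 64.8, y* ≈ 266

Setting both brackets to zero gives the nullclines x + 1.6y = 490 and 1.3x + y = 350.
Substituting y = 350 - 1.3x into the first: x(1 - 1.6·1.3) = 490 - 1.6·350.
So x* = -70/-1.08 = 64.8, and then y* = 350 - 1.3·64.8 = 266.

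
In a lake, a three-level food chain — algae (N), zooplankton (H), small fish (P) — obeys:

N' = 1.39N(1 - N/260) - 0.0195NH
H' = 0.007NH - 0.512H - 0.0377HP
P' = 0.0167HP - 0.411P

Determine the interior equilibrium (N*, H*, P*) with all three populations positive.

From dP/dt = 0: 0.0167H* = 0.411, so H* = 24.6.
From dN/dt = 0: 1.39(1 - N*/260) = 0.0195·24.6, giving N* = 260·(1 - 0.345) = 170.
From dH/dt = 0: 0.007·170 - 0.512 = 0.0377P*, so P* = 0.68/0.0377 = 18.

N* ≈ 170, H* ≈ 24.6, P* ≈ 18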